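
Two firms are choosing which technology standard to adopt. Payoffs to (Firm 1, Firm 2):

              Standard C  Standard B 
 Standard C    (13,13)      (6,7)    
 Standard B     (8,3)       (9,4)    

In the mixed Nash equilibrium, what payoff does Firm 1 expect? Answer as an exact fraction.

Firm 2 mixes with probability q on Standard C, chosen so Firm 1 is indifferent: 13q + 6(1−q) = 8q + 9(1−q) gives q = 3/8.
Firm 1's expected payoff (from either row, since indifferent) is 13·3/8 + 6·5/8 = 69/8.

69/8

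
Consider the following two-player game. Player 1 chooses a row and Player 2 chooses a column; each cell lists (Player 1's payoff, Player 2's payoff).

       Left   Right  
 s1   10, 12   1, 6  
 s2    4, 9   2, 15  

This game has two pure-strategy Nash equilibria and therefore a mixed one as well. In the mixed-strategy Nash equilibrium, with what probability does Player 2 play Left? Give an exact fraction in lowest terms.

1/7

Player 2's mix q on Left must make Player 1 indifferent between s1 and s2.
Player 1's payoff from s1: 10q + 1(1−q). From s2: 4q + 2(1−q).
Set equal: 6q = 1(1−q) → q = 1/7.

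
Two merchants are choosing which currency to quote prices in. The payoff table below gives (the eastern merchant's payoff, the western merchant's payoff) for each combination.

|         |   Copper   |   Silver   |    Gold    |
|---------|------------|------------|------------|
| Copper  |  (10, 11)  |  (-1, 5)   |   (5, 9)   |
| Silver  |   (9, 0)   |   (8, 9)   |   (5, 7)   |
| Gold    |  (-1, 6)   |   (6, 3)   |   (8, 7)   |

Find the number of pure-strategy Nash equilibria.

Both Copper: the eastern merchant gets 10 (best alternative 9); the western merchant gets 11 (best alternative 9). Neither deviates — NE.
Both Silver: the eastern merchant gets 8 (best alternative 6); the western merchant gets 9 (best alternative 7). Neither deviates — NE.
Both Gold: the eastern merchant gets 8 (best alternative 5); the western merchant gets 7 (best alternative 6). Neither deviates — NE.
(Gold, Silver) is not a NE: the eastern merchant would switch to Silver (8 > 6).
No other cell survives both best-response checks, so there are 3 pure NE.

3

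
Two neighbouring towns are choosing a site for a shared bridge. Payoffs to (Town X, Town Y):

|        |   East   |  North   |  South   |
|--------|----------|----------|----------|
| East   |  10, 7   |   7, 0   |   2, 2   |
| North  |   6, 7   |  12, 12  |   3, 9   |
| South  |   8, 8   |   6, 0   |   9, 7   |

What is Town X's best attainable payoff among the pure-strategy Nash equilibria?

12

Both East is a pure NE (Town X: 10 ≥ 8; Town Y: 7 ≥ 2). Town X gets 10.
Both North is a pure NE (Town X: 12 ≥ 7; Town Y: 12 ≥ 9). Town X gets 12.
Every other cell has a profitable deviation for at least one player. Highest of {10, 12} is 12.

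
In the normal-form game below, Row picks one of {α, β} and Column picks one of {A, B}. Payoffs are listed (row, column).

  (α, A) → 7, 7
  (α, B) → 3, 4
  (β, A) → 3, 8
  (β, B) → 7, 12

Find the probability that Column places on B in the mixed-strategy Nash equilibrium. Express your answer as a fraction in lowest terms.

1/2

Column's mix q on A must make Row indifferent between α and β.
Row's payoff from α: 7q + 3(1−q). From β: 3q + 7(1−q).
Set equal: 4q = 4(1−q) → q = 4/8 = 1/2.
Probability on B is 1 − 1/2 = 1/2.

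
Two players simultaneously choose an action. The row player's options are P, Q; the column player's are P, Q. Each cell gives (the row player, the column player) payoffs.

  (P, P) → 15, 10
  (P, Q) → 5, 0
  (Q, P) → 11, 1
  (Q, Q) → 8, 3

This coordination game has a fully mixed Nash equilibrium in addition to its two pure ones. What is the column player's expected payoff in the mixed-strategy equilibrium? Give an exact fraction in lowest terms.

The row player mixes with probability p on P, chosen so the column player is indifferent: 10p + 1(1−p) = 0p + 3(1−p) gives p = 1/6.
The column player's expected payoff is 10·1/6 + 1·5/6 = 5/2.

5/2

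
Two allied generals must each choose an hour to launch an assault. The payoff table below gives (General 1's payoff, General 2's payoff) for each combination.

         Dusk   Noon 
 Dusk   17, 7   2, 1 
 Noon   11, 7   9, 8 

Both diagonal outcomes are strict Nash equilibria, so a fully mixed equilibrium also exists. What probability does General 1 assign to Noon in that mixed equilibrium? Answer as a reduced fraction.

6/7

General 1's mix p on Dusk must make General 2 indifferent between Dusk and Noon.
General 2's payoff from Dusk: 7p + 7(1−p). From Noon: 1p + 8(1−p).
Set equal: 6p = 1(1−p) → p = 1/7.
Probability on Noon is 1 − 1/7 = 6/7.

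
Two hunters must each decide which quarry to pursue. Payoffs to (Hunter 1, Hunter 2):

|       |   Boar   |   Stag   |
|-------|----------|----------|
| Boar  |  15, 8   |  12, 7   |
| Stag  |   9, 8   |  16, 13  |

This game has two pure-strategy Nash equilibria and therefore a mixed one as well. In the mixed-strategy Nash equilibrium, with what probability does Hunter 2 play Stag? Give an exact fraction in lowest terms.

Hunter 2's mix q on Boar must make Hunter 1 indifferent between Boar and Stag.
Hunter 1's payoff from Boar: 15q + 12(1−q). From Stag: 9q + 16(1−q).
Set equal: 6q = 4(1−q) → q = 4/10 = 2/5.
Probability on Stag is 1 − 2/5 = 3/5.

3/5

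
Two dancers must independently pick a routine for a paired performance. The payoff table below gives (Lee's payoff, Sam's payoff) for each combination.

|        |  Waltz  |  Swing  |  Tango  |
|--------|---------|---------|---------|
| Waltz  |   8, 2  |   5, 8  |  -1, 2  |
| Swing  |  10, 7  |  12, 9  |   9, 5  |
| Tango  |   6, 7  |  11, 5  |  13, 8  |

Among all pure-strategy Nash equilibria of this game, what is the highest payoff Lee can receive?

Both Swing is a pure NE (Lee: 12 ≥ 11; Sam: 9 ≥ 7). Lee gets 12.
Both Tango is a pure NE (Lee: 13 ≥ 9; Sam: 8 ≥ 7). Lee gets 13.
Every other cell has a profitable deviation for at least one player. Highest of {12, 13} is 13.

13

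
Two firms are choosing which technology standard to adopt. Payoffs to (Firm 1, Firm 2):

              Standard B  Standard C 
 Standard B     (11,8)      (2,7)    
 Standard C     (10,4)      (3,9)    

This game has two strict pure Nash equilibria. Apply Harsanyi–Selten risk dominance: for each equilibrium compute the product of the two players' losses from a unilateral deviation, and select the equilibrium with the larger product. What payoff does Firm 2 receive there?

At both Standard B: Firm 1 loses 11 − 10 = 1 by deviating; Firm 2 loses 8 − 7 = 1. Product = 1·1 = 1.
At both Standard C: Firm 1 loses 3 − 2 = 1 by deviating; Firm 2 loses 9 − 4 = 5. Product = 1·5 = 5.
5 > 1, so both Standard C is risk-dominant. Firm 2's payoff there is 9.

9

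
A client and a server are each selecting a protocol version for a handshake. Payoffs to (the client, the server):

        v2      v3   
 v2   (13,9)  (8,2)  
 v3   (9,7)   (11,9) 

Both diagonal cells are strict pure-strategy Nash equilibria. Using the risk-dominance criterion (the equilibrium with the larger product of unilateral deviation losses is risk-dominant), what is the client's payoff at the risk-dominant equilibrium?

13

At both v2: the client loses 13 − 9 = 4 by deviating; the server loses 9 − 2 = 7. Product = 4·7 = 28.
At both v3: the client loses 11 − 8 = 3 by deviating; the server loses 9 − 7 = 2. Product = 3·2 = 6.
28 > 6, so both v2 is risk-dominant. The client's payoff there is 13.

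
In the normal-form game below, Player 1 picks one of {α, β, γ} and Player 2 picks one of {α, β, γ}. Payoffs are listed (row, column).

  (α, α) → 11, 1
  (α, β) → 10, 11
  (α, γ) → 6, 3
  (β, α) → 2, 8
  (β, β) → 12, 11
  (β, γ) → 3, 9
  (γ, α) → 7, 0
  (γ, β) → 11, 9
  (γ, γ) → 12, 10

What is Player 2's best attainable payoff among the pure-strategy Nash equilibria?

Both β is a pure NE (Player 1: 12 ≥ 11; Player 2: 11 ≥ 9). Player 2 gets 11.
Both γ is a pure NE (Player 1: 12 ≥ 6; Player 2: 10 ≥ 9). Player 2 gets 10.
Every other cell has a profitable deviation for at least one player. Highest of {11, 10} is 11.

11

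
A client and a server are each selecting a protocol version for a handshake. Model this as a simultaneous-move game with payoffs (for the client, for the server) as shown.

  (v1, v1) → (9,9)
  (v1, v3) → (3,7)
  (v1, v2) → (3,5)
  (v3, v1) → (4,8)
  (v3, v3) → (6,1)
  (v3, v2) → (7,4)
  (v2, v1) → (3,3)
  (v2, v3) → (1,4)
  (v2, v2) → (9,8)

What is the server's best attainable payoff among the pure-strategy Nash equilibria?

Both v1 is a pure NE (the client: 9 ≥ 4; the server: 9 ≥ 7). The server gets 9.
Both v2 is a pure NE (the client: 9 ≥ 7; the server: 8 ≥ 4). The server gets 8.
Every other cell has a profitable deviation for at least one player. Highest of {9, 8} is 9.

9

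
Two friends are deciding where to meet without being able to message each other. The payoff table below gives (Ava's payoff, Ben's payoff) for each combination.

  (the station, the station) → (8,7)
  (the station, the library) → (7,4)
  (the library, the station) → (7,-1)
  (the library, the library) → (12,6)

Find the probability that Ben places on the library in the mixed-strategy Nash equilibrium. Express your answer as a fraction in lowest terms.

1/6

Ben's mix q on the station must make Ava indifferent between the station and the library.
Ava's payoff from the station: 8q + 7(1−q). From the library: 7q + 12(1−q).
Set equal: 1q = 5(1−q) → q = 5/6.
Probability on the library is 1 − 5/6 = 1/6.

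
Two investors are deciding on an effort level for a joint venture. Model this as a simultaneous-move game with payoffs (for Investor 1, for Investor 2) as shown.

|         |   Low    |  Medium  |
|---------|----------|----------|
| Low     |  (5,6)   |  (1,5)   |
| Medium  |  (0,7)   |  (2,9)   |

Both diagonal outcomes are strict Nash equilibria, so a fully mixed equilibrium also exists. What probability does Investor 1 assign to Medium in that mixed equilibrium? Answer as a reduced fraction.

1/3

Investor 1's mix p on Low must make Investor 2 indifferent between Low and Medium.
Investor 2's payoff from Low: 6p + 7(1−p). From Medium: 5p + 9(1−p).
Set equal: 1p = 2(1−p) → p = 2/3.
Probability on Medium is 1 − 2/3 = 1/3.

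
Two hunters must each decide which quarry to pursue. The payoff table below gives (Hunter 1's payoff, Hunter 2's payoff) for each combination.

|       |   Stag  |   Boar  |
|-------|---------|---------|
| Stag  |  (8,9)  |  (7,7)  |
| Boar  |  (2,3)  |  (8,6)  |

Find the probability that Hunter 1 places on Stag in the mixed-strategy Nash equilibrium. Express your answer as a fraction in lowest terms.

3/5

Hunter 1's mix p on Stag must make Hunter 2 indifferent between Stag and Boar.
Hunter 2's payoff from Stag: 9p + 3(1−p). From Boar: 7p + 6(1−p).
Set equal: 2p = 3(1−p) → p = 3/5.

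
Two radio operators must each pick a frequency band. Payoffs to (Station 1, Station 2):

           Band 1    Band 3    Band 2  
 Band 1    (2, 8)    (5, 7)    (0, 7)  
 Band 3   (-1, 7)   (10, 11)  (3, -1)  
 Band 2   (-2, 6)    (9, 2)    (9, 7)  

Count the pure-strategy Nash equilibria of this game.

3

Both Band 1: Station 1 gets 2 (best alternative -1); Station 2 gets 8 (best alternative 7). Neither deviates — NE.
Both Band 3: Station 1 gets 10 (best alternative 9); Station 2 gets 11 (best alternative 7). Neither deviates — NE.
Both Band 2: Station 1 gets 9 (best alternative 3); Station 2 gets 7 (best alternative 6). Neither deviates — NE.
(Band 3, Band 2) is not a NE: Station 1 would switch to Band 2 (9 > 3).
No other cell survives both best-response checks, so there are 3 pure NE.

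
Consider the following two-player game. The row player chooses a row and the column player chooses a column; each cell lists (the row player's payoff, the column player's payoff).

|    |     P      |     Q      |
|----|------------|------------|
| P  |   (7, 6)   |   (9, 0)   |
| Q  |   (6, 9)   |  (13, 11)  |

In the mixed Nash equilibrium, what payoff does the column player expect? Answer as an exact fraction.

33/4

The row player mixes with probability p on P, chosen so the column player is indifferent: 6p + 9(1−p) = 0p + 11(1−p) gives p = 1/4.
The column player's expected payoff is 6·1/4 + 9·3/4 = 33/4.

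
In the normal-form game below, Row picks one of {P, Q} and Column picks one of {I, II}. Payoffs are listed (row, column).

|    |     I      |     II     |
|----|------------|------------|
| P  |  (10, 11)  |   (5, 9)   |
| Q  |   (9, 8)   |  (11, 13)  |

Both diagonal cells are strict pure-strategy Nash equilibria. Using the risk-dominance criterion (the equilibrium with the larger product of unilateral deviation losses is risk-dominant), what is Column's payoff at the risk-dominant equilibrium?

At (P, I): Row loses 10 − 9 = 1 by deviating; Column loses 11 − 9 = 2. Product = 1·2 = 2.
At (Q, II): Row loses 11 − 5 = 6 by deviating; Column loses 13 − 8 = 5. Product = 6·5 = 30.
30 > 2, so (Q, II) is risk-dominant. Column's payoff there is 13.

13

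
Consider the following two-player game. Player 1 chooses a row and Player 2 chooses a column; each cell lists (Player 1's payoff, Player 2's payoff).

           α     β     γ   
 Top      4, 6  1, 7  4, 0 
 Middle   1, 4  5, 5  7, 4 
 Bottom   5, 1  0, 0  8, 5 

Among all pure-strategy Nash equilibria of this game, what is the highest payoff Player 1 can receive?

8

(Middle, β) is a pure NE (Player 1: 5 ≥ 1; Player 2: 5 ≥ 4). Player 1 gets 5.
(Bottom, γ) is a pure NE (Player 1: 8 ≥ 7; Player 2: 5 ≥ 1). Player 1 gets 8.
Every other cell has a profitable deviation for at least one player. Highest of {5, 8} is 8.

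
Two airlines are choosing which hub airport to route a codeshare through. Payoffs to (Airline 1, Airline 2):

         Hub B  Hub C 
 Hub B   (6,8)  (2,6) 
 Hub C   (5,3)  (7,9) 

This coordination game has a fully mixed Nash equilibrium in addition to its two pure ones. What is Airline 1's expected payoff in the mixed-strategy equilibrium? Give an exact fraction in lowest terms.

Airline 2 mixes with probability q on Hub B, chosen so Airline 1 is indifferent: 6q + 2(1−q) = 5q + 7(1−q) gives q = 5/6.
Airline 1's expected payoff (from either row, since indifferent) is 6·5/6 + 2·1/6 = 16/3.

16/3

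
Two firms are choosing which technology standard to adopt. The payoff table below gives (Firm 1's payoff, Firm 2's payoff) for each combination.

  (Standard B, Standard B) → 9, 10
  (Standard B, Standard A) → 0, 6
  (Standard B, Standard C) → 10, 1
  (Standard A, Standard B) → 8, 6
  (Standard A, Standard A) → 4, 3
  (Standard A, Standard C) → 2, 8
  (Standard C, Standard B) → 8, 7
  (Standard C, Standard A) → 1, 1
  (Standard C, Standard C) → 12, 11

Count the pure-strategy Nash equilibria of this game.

2

Both Standard B: Firm 1 gets 9 (best alternative 8); Firm 2 gets 10 (best alternative 6). Neither deviates — NE.
Both Standard C: Firm 1 gets 12 (best alternative 10); Firm 2 gets 11 (best alternative 7). Neither deviates — NE.
Both Standard A is not a NE: Firm 2 would switch to Standard C (8 > 3).
No other cell survives both best-response checks, so there are 2 pure NE.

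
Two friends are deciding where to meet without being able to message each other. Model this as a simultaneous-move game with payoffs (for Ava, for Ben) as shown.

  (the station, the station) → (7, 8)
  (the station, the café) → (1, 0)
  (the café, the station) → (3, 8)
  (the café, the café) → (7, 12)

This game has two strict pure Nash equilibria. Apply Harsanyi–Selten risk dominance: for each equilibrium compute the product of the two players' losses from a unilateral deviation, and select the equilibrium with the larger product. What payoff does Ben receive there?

8

At both the station: Ava loses 7 − 3 = 4 by deviating; Ben loses 8 − 0 = 8. Product = 4·8 = 32.
At both the café: Ava loses 7 − 1 = 6 by deviating; Ben loses 12 − 8 = 4. Product = 6·4 = 24.
32 > 24, so both the station is risk-dominant. Ben's payoff there is 8.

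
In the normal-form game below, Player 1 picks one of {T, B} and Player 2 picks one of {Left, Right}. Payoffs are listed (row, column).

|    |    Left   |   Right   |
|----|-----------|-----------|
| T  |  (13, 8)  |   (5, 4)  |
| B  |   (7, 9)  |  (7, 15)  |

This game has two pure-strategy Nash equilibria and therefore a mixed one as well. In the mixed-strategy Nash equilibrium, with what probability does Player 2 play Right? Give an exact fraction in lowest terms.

Player 2's mix q on Left must make Player 1 indifferent between T and B.
Player 1's payoff from T: 13q + 5(1−q). From B: 7q + 7(1−q).
Set equal: 6q = 2(1−q) → q = 2/8 = 1/4.
Probability on Right is 1 − 1/4 = 3/4.

3/4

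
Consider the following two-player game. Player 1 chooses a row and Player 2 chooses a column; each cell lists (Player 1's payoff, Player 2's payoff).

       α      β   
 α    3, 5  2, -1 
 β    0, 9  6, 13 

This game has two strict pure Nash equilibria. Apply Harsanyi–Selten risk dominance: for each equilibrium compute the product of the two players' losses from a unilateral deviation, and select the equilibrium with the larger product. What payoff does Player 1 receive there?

3

At both α: Player 1 loses 3 − 0 = 3 by deviating; Player 2 loses 5 − (-1) = 6. Product = 3·6 = 18.
At both β: Player 1 loses 6 − 2 = 4 by deviating; Player 2 loses 13 − 9 = 4. Product = 4·4 = 16.
18 > 16, so both α is risk-dominant. Player 1's payoff there is 3.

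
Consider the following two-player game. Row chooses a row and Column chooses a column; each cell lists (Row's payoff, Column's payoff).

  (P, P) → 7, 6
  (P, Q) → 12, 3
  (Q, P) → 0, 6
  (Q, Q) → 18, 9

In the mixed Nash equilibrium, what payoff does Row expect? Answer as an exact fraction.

Column mixes with probability q on P, chosen so Row is indifferent: 7q + 12(1−q) = 0q + 18(1−q) gives q = 6/13.
Row's expected payoff (from either row, since indifferent) is 7·6/13 + 12·7/13 = 126/13.

126/13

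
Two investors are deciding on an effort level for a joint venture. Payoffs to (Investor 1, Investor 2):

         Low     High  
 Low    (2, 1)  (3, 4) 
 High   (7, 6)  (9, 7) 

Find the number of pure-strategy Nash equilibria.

Both High: Investor 1 gets 9 (best alternative 3); Investor 2 gets 7 (best alternative 6). Neither deviates — NE.
Both Low is not a NE: Investor 1 would switch to High (7 > 2).
No other cell survives both best-response checks, so there is 1 pure NE.

1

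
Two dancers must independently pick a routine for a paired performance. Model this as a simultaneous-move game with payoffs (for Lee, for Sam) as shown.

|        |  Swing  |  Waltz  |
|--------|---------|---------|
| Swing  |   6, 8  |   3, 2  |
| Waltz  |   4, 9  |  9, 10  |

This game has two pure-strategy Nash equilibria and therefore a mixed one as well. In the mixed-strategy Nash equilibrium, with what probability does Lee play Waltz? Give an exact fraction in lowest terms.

6/7

Lee's mix p on Swing must make Sam indifferent between Swing and Waltz.
Sam's payoff from Swing: 8p + 9(1−p). From Waltz: 2p + 10(1−p).
Set equal: 6p = 1(1−p) → p = 1/7.
Probability on Waltz is 1 − 1/7 = 6/7.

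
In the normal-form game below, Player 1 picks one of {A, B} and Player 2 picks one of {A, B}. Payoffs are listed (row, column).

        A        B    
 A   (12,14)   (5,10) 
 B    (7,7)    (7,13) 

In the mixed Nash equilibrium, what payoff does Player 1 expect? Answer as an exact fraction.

Player 2 mixes with probability q on A, chosen so Player 1 is indifferent: 12q + 5(1−q) = 7q + 7(1−q) gives q = 2/7.
Player 1's expected payoff (from either row, since indifferent) is 12·2/7 + 5·5/7 = 7.

7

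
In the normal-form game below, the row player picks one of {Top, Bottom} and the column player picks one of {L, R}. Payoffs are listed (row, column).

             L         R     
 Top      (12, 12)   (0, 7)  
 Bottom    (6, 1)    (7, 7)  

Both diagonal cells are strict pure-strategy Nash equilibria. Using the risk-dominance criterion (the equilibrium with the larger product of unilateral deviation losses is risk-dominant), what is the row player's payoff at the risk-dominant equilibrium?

At (Top, L): the row player loses 12 − 6 = 6 by deviating; the column player loses 12 − 7 = 5. Product = 6·5 = 30.
At (Bottom, R): the row player loses 7 − 0 = 7 by deviating; the column player loses 7 − 1 = 6. Product = 7·6 = 42.
42 > 30, so (Bottom, R) is risk-dominant. The row player's payoff there is 7.

7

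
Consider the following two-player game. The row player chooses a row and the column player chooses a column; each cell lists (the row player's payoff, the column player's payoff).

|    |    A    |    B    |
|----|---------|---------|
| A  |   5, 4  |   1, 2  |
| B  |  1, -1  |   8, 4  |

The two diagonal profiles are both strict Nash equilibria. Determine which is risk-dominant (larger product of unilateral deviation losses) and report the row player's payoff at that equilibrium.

8

At both A: the row player loses 5 − 1 = 4 by deviating; the column player loses 4 − 2 = 2. Product = 4·2 = 8.
At both B: the row player loses 8 − 1 = 7 by deviating; the column player loses 4 − (-1) = 5. Product = 7·5 = 35.
35 > 8, so both B is risk-dominant. The row player's payoff there is 8.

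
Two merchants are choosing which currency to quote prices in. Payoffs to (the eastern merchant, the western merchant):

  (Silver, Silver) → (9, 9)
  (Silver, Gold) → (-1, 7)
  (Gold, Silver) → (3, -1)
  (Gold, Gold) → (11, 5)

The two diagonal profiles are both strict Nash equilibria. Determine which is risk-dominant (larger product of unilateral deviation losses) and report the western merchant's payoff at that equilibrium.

At both Silver: the eastern merchant loses 9 − 3 = 6 by deviating; the western merchant loses 9 − 7 = 2. Product = 6·2 = 12.
At both Gold: the eastern merchant loses 11 − (-1) = 12 by deviating; the western merchant loses 5 − (-1) = 6. Product = 12·6 = 72.
72 > 12, so both Gold is risk-dominant. The western merchant's payoff there is 5.

5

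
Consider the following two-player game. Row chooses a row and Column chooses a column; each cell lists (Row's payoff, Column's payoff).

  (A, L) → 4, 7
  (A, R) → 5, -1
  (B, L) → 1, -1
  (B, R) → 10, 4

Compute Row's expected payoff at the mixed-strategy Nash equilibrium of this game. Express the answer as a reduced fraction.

Column mixes with probability q on L, chosen so Row is indifferent: 4q + 5(1−q) = 1q + 10(1−q) gives q = 5/8.
Row's expected payoff (from either row, since indifferent) is 4·5/8 + 5·3/8 = 35/8.

35/8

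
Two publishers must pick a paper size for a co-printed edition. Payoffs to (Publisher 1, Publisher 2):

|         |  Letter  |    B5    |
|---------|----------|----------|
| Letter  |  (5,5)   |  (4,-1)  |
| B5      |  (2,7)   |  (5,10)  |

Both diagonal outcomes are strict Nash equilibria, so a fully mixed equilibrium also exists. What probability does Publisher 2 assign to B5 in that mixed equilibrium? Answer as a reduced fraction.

Publisher 2's mix q on Letter must make Publisher 1 indifferent between Letter and B5.
Publisher 1's payoff from Letter: 5q + 4(1−q). From B5: 2q + 5(1−q).
Set equal: 3q = 1(1−q) → q = 1/4.
Probability on B5 is 1 − 1/4 = 3/4.

3/4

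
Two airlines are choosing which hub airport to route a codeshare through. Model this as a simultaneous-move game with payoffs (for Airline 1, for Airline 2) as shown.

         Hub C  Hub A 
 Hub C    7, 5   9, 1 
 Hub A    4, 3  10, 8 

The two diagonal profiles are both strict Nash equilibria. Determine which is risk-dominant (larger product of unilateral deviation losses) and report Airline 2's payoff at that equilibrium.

At both Hub C: Airline 1 loses 7 − 4 = 3 by deviating; Airline 2 loses 5 − 1 = 4. Product = 3·4 = 12.
At both Hub A: Airline 1 loses 10 − 9 = 1 by deviating; Airline 2 loses 8 − 3 = 5. Product = 1·5 = 5.
12 > 5, so both Hub C is risk-dominant. Airline 2's payoff there is 5.

5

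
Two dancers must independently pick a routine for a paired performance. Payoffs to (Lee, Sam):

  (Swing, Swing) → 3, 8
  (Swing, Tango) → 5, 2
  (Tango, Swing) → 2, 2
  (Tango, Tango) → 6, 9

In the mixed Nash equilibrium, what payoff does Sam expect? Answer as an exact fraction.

68/13

Lee mixes with probability p on Swing, chosen so Sam is indifferent: 8p + 2(1−p) = 2p + 9(1−p) gives p = 7/13.
Sam's expected payoff is 8·7/13 + 2·6/13 = 68/13.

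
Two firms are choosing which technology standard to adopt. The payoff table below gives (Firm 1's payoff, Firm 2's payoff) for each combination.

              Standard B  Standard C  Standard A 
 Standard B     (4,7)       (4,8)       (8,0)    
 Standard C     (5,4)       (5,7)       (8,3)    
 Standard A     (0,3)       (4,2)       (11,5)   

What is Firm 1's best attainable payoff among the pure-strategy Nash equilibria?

11

Both Standard C is a pure NE (Firm 1: 5 ≥ 4; Firm 2: 7 ≥ 4). Firm 1 gets 5.
Both Standard A is a pure NE (Firm 1: 11 ≥ 8; Firm 2: 5 ≥ 3). Firm 1 gets 11.
Every other cell has a profitable deviation for at least one player. Highest of {5, 11} is 11.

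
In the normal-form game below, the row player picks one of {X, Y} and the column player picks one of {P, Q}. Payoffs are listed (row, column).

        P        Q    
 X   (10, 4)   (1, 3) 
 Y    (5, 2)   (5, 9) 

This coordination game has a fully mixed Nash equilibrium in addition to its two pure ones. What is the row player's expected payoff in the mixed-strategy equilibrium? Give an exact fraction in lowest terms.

The column player mixes with probability q on P, chosen so the row player is indifferent: 10q + 1(1−q) = 5q + 5(1−q) gives q = 4/9.
The row player's expected payoff (from either row, since indifferent) is 10·4/9 + 1·5/9 = 5.

5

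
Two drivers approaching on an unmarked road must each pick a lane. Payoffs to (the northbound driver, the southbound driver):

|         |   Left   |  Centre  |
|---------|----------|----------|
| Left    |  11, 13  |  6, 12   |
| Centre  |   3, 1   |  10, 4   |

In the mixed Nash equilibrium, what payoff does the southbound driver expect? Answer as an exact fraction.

10

The northbound driver mixes with probability p on Left, chosen so the southbound driver is indifferent: 13p + 1(1−p) = 12p + 4(1−p) gives p = 3/4.
The southbound driver's expected payoff is 13·3/4 + 1·1/4 = 10.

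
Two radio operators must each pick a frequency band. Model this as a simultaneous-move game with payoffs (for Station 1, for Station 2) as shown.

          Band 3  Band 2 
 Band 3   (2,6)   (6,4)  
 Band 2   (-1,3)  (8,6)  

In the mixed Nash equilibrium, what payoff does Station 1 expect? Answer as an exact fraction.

22/5

Station 2 mixes with probability q on Band 3, chosen so Station 1 is indifferent: 2q + 6(1−q) = (-1)q + 8(1−q) gives q = 2/5.
Station 1's expected payoff (from either row, since indifferent) is 2·2/5 + 6·3/5 = 22/5.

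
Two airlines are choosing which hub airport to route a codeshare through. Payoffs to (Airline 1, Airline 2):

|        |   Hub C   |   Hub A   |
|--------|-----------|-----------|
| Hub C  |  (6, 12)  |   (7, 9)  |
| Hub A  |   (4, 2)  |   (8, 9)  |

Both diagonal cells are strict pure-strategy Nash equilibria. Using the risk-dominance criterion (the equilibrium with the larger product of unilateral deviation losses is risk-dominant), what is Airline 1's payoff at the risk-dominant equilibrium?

8

At both Hub C: Airline 1 loses 6 − 4 = 2 by deviating; Airline 2 loses 12 − 9 = 3. Product = 2·3 = 6.
At both Hub A: Airline 1 loses 8 − 7 = 1 by deviating; Airline 2 loses 9 − 2 = 7. Product = 1·7 = 7.
7 > 6, so both Hub A is risk-dominant. Airline 1's payoff there is 8.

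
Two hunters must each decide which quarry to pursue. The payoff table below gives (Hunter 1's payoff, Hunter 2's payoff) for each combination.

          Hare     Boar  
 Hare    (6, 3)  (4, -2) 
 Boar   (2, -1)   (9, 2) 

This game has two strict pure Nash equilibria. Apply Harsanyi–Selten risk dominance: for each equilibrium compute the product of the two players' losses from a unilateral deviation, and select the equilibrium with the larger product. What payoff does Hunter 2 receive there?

At both Hare: Hunter 1 loses 6 − 2 = 4 by deviating; Hunter 2 loses 3 − (-2) = 5. Product = 4·5 = 20.
At both Boar: Hunter 1 loses 9 − 4 = 5 by deviating; Hunter 2 loses 2 − (-1) = 3. Product = 5·3 = 15.
20 > 15, so both Hare is risk-dominant. Hunter 2's payoff there is 3.

3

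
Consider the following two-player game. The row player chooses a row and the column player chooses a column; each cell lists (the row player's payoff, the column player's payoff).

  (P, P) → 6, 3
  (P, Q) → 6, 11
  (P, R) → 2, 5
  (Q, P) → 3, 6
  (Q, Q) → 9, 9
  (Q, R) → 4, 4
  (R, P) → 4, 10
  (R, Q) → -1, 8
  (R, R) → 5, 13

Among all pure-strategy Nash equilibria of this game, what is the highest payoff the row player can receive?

9

Both Q is a pure NE (the row player: 9 ≥ 6; the column player: 9 ≥ 6). The row player gets 9.
Both R is a pure NE (the row player: 5 ≥ 4; the column player: 13 ≥ 10). The row player gets 5.
Every other cell has a profitable deviation for at least one player. Highest of {9, 5} is 9.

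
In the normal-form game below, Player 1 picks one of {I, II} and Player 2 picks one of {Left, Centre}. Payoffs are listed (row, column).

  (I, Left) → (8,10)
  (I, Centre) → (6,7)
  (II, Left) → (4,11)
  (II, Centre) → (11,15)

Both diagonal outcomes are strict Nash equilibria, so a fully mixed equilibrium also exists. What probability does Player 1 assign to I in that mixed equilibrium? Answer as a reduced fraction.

Player 1's mix p on I must make Player 2 indifferent between Left and Centre.
Player 2's payoff from Left: 10p + 11(1−p). From Centre: 7p + 15(1−p).
Set equal: 3p = 4(1−p) → p = 4/7.

4/7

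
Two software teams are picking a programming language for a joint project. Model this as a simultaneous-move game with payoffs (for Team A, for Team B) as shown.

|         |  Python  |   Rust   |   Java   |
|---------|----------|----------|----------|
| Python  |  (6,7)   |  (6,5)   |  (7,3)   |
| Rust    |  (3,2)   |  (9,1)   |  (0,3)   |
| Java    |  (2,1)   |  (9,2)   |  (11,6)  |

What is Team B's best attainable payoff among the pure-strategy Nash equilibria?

Both Python is a pure NE (Team A: 6 ≥ 3; Team B: 7 ≥ 5). Team B gets 7.
Both Java is a pure NE (Team A: 11 ≥ 7; Team B: 6 ≥ 2). Team B gets 6.
Every other cell has a profitable deviation for at least one player. Highest of {7, 6} is 7.

7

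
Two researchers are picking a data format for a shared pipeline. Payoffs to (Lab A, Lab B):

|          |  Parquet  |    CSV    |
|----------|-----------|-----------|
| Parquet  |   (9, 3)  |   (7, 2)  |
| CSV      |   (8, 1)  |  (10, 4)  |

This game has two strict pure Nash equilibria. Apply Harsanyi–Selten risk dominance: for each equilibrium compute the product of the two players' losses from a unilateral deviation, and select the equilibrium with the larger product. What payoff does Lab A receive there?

10

At both Parquet: Lab A loses 9 − 8 = 1 by deviating; Lab B loses 3 − 2 = 1. Product = 1·1 = 1.
At both CSV: Lab A loses 10 − 7 = 3 by deviating; Lab B loses 4 − 1 = 3. Product = 3·3 = 9.
9 > 1, so both CSV is risk-dominant. Lab A's payoff there is 10.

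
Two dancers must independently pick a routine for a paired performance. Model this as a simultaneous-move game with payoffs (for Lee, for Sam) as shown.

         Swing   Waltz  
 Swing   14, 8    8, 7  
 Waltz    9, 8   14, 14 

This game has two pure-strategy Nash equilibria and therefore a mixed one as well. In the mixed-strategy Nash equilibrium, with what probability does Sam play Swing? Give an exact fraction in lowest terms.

Sam's mix q on Swing must make Lee indifferent between Swing and Waltz.
Lee's payoff from Swing: 14q + 8(1−q). From Waltz: 9q + 14(1−q).
Set equal: 5q = 6(1−q) → q = 6/11.

6/11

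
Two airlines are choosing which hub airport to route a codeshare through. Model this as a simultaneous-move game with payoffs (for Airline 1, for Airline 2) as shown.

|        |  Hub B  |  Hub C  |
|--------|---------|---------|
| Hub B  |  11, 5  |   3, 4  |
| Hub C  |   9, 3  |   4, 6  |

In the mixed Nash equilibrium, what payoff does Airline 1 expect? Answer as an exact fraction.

Airline 2 mixes with probability q on Hub B, chosen so Airline 1 is indifferent: 11q + 3(1−q) = 9q + 4(1−q) gives q = 1/3.
Airline 1's expected payoff (from either row, since indifferent) is 11·1/3 + 3·2/3 = 17/3.

17/3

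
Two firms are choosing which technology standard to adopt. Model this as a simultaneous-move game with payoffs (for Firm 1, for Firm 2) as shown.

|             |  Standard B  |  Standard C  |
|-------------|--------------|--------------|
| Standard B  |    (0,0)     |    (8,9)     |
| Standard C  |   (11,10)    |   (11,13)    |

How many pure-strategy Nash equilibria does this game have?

1

Both Standard C: Firm 1 gets 11 (best alternative 8); Firm 2 gets 13 (best alternative 10). Neither deviates — NE.
Both Standard B is not a NE: Firm 1 would switch to Standard C (11 > 0).
No other cell survives both best-response checks, so there is 1 pure NE.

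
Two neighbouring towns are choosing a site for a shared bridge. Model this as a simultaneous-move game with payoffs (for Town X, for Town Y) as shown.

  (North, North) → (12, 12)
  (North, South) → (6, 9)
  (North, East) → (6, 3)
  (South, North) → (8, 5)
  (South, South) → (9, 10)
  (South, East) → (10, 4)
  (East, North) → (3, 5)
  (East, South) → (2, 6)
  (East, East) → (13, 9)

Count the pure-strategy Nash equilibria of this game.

Both North: Town X gets 12 (best alternative 8); Town Y gets 12 (best alternative 9). Neither deviates — NE.
Both South: Town X gets 9 (best alternative 6); Town Y gets 10 (best alternative 5). Neither deviates — NE.
Both East: Town X gets 13 (best alternative 10); Town Y gets 9 (best alternative 6). Neither deviates — NE.
(East, North) is not a NE: Town X would switch to North (12 > 3).
No other cell survives both best-response checks, so there are 3 pure NE.

3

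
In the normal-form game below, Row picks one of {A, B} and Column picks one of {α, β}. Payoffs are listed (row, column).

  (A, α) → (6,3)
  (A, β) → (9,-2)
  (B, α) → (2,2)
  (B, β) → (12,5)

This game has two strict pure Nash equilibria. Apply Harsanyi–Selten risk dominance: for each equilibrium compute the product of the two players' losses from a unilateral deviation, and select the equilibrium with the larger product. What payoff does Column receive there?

3

At (A, α): Row loses 6 − 2 = 4 by deviating; Column loses 3 − (-2) = 5. Product = 4·5 = 20.
At (B, β): Row loses 12 − 9 = 3 by deviating; Column loses 5 − 2 = 3. Product = 3·3 = 9.
20 > 9, so (A, α) is risk-dominant. Column's payoff there is 3.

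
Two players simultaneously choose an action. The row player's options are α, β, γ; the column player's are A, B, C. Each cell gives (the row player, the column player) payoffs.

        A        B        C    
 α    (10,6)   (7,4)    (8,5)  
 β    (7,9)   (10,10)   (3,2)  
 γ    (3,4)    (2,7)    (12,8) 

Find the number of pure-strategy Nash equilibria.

3

(α, A): the row player gets 10 (best alternative 7); the column player gets 6 (best alternative 5). Neither deviates — NE.
(β, B): the row player gets 10 (best alternative 7); the column player gets 10 (best alternative 9). Neither deviates — NE.
(γ, C): the row player gets 12 (best alternative 8); the column player gets 8 (best alternative 7). Neither deviates — NE.
(α, C) is not a NE: the row player would switch to γ (12 > 8).
No other cell survives both best-response checks, so there are 3 pure NE.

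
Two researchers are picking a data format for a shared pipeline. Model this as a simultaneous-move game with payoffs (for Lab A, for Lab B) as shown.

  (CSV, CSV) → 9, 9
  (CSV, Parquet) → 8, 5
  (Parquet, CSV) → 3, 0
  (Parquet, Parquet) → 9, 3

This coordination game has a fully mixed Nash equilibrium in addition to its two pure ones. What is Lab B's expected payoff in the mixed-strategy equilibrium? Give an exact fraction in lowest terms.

27/7

Lab A mixes with probability p on CSV, chosen so Lab B is indifferent: 9p + 0(1−p) = 5p + 3(1−p) gives p = 3/7.
Lab B's expected payoff is 9·3/7 + 0·4/7 = 27/7.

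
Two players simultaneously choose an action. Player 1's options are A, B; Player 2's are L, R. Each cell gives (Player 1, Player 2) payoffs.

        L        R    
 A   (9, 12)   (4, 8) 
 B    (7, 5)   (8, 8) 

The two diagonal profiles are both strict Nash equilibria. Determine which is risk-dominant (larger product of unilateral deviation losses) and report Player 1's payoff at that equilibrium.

8

At (A, L): Player 1 loses 9 − 7 = 2 by deviating; Player 2 loses 12 − 8 = 4. Product = 2·4 = 8.
At (B, R): Player 1 loses 8 − 4 = 4 by deviating; Player 2 loses 8 − 5 = 3. Product = 4·3 = 12.
12 > 8, so (B, R) is risk-dominant. Player 1's payoff there is 8.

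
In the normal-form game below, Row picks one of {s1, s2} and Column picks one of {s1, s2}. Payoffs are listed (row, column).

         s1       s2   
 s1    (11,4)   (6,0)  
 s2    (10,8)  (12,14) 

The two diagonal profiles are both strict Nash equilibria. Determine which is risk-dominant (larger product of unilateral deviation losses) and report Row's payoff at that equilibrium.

At both s1: Row loses 11 − 10 = 1 by deviating; Column loses 4 − 0 = 4. Product = 1·4 = 4.
At both s2: Row loses 12 − 6 = 6 by deviating; Column loses 14 − 8 = 6. Product = 6·6 = 36.
36 > 4, so both s2 is risk-dominant. Row's payoff there is 12.

12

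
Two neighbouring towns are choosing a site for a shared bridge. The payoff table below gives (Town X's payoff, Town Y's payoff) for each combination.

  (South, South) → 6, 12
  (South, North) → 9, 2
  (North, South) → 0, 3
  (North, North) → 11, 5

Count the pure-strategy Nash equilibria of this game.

2

Both South: Town X gets 6 (best alternative 0); Town Y gets 12 (best alternative 2). Neither deviates — NE.
Both North: Town X gets 11 (best alternative 9); Town Y gets 5 (best alternative 3). Neither deviates — NE.
(North, South) is not a NE: Town X would switch to South (6 > 0).
No other cell survives both best-response checks, so there are 2 pure NE.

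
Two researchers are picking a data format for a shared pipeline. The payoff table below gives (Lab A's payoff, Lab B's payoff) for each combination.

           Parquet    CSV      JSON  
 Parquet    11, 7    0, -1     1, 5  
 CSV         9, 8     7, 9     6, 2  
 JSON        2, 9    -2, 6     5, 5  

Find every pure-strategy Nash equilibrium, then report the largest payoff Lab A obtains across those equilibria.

11

Both Parquet is a pure NE (Lab A: 11 ≥ 9; Lab B: 7 ≥ 5). Lab A gets 11.
Both CSV is a pure NE (Lab A: 7 ≥ 0; Lab B: 9 ≥ 8). Lab A gets 7.
Every other cell has a profitable deviation for at least one player. Highest of {11, 7} is 11.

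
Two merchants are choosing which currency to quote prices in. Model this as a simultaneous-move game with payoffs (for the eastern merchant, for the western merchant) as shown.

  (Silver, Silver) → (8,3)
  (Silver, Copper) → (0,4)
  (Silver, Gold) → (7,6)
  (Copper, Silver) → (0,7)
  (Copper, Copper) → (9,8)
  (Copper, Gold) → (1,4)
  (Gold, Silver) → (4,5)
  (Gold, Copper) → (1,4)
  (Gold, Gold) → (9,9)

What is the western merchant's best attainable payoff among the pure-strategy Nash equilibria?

Both Copper is a pure NE (the eastern merchant: 9 ≥ 1; the western merchant: 8 ≥ 7). The western merchant gets 8.
Both Gold is a pure NE (the eastern merchant: 9 ≥ 7; the western merchant: 9 ≥ 5). The western merchant gets 9.
Every other cell has a profitable deviation for at least one player. Highest of {8, 9} is 9.

9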